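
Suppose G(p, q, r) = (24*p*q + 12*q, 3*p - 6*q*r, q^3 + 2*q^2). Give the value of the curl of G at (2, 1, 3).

(13, 0, -57)

(∇×G)₁ = ∂G₃/∂q − ∂G₂/∂r = 3*q^2 + 10*q
(∇×G)₂ = ∂G₁/∂r − ∂G₃/∂p = 0
(∇×G)₃ = ∂G₂/∂p − ∂G₁/∂q = -24*p - 9
∇×G = (3*q^2 + 10*q, 0, -24*p - 9)
At (2, 1, 3): (13, 0, -57).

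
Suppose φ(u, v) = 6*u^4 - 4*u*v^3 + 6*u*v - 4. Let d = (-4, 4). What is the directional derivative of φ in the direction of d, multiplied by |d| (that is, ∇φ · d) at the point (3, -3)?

-4176

∂φ/∂u = 24*u^3 - 4*v^3 + 6*v
∂φ/∂v = -12*u*v^2 + 6*u
∇φ at (3, -3) = (738, -306)
∇φ · d = (738)(-4) + (-306)(4) = -4176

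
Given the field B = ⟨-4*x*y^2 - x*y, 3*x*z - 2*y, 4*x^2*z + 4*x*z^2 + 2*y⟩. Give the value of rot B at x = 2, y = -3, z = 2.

(∇×B)₁ = ∂B₃/∂y − ∂B₂/∂z = -3*x + 2
(∇×B)₂ = ∂B₁/∂z − ∂B₃/∂x = -8*x*z - 4*z^2
(∇×B)₃ = ∂B₂/∂x − ∂B₁/∂y = 8*x*y + x + 3*z
∇×B = (-3*x + 2, -8*x*z - 4*z^2, 8*x*y + x + 3*z)
At (2, -3, 2): (-4, -48, -40).

(-4, -48, -40)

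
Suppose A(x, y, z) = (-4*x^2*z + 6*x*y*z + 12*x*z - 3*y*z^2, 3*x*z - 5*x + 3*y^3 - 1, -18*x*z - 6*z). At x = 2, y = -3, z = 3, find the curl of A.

(-6, 80, -5)

(∇×A)₁ = ∂A₃/∂y − ∂A₂/∂z = -3*x
(∇×A)₂ = ∂A₁/∂z − ∂A₃/∂x = -4*x^2 + 6*x*y + 12*x - 6*y*z + 18*z
(∇×A)₃ = ∂A₂/∂x − ∂A₁/∂y = -6*x*z + 3*z^2 + 3*z - 5
∇×A = (-3*x, -4*x^2 + 6*x*y + 12*x - 6*y*z + 18*z, -6*x*z + 3*z^2 + 3*z - 5)
At (2, -3, 3): (-6, 80, -5).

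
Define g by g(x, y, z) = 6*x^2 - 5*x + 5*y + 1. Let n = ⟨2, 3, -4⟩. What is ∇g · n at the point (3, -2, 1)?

∂g/∂x = 12*x - 5
∂g/∂y = 5
∂g/∂z = 0
∇g at (3, -2, 1) = (31, 5, 0)
∇g · n = (31)(2) + (5)(3) + (0)(-4) = 77

77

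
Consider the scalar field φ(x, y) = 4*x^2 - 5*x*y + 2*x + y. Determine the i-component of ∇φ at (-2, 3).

-29

(∇φ)_1 = ∂φ/∂x = 8*x - 5*y + 2
At (-2, 3): -29.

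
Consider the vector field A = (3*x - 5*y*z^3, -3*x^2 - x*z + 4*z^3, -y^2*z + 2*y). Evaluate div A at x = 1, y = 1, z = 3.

∂A₁/∂x = 3
∂A₂/∂y = 0
∂A₃/∂z = -y^2
∇·A = -y^2 + 3
At (1, 1, 3): 2.

2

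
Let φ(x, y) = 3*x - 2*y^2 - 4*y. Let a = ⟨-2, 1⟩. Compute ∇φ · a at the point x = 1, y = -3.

∂φ/∂x = 3
∂φ/∂y = -4*y - 4
∇φ at (1, -3) = (3, 8)
∇φ · a = (3)(-2) + (8)(1) = 2

2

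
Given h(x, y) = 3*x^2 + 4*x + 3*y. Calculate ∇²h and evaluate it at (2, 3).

6

∂²h/∂x² = 6
∂²h/∂y² = 0
∇²h = 6
At (2, 3): 6.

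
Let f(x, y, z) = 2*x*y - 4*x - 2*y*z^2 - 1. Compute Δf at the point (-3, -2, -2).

8

∂²f/∂x² = 0
∂²f/∂y² = 0
∂²f/∂z² = -4*y
∇²f = -4*y
At (-3, -2, -2): 8.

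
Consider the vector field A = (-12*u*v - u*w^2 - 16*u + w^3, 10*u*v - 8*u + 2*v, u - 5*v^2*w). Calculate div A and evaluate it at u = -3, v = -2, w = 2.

-44

∂A₁/∂u = -12*v - w^2 - 16
∂A₂/∂v = 10*u + 2
∂A₃/∂w = -5*v^2
∇·A = 10*u - 5*v^2 - 12*v - w^2 - 14
At (-3, -2, 2): -44.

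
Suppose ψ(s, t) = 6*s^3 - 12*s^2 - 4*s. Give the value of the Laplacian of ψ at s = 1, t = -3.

∂²ψ/∂s² = 12*(3*s - 2)
∂²ψ/∂t² = 0
∇²ψ = 36*s - 24
At (1, -3): 12.

12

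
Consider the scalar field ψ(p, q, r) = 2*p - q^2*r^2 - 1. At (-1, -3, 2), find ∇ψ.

∂ψ/∂p = 2
∂ψ/∂q = -2*q*r^2
∂ψ/∂r = -2*q^2*r
∇ψ = (2, -2*q*r^2, -2*q^2*r)
At (-1, -3, 2): (2, 24, -36).

(2, 24, -36)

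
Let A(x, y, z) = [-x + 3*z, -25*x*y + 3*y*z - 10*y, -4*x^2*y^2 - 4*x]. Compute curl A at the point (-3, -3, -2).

(∇×A)₁ = ∂A₃/∂y − ∂A₂/∂z = -8*x^2*y - 3*y
(∇×A)₂ = ∂A₁/∂z − ∂A₃/∂x = 8*x*y^2 + 7
(∇×A)₃ = ∂A₂/∂x − ∂A₁/∂y = -25*y
∇×A = (-8*x^2*y - 3*y, 8*x*y^2 + 7, -25*y)
At (-3, -3, -2): (225, -209, 75).

(225, -209, 75)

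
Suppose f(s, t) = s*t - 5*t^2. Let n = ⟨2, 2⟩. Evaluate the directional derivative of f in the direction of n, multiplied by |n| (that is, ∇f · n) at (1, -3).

56

∂f/∂s = t
∂f/∂t = s - 10*t
∇f at (1, -3) = (-3, 31)
∇f · n = (-3)(2) + (31)(2) = 56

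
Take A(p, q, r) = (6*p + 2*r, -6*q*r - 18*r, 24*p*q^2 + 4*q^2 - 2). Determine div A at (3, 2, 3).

∂A₁/∂p = 6
∂A₂/∂q = -6*r
∂A₃/∂r = 0
∇·A = -6*r + 6
At (3, 2, 3): -12.

-12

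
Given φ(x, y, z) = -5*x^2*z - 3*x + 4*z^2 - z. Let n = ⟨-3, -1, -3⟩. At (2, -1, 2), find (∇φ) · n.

∂φ/∂x = -10*x*z - 3
∂φ/∂y = 0
∂φ/∂z = -5*x^2 + 8*z - 1
∇φ at (2, -1, 2) = (-43, 0, -5)
∇φ · n = (-43)(-3) + (0)(-1) + (-5)(-3) = 144

144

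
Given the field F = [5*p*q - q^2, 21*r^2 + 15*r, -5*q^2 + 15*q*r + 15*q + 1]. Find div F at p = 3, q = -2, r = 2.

-40

∂F₁/∂p = 5*q
∂F₂/∂q = 0
∂F₃/∂r = 15*q
∇·F = 20*q
At (3, -2, 2): -40.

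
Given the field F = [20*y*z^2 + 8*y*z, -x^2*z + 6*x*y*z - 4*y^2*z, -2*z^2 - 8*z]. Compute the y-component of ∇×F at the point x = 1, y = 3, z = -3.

(∇×F)_2 = ∂F₁/∂z − ∂F₃/∂x
= 40*y*z + 8*y − (0)
= 40*y*z + 8*y
At (1, 3, -3): -336.

-336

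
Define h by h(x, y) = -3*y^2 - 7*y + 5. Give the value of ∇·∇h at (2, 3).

∂²h/∂x² = 0
∂²h/∂y² = -6
∇²h = -6
At (2, 3): -6.

-6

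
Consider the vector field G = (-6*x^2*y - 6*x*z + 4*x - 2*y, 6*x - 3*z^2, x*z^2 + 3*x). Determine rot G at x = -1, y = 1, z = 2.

(∇×G)₁ = ∂G₃/∂y − ∂G₂/∂z = 6*z
(∇×G)₂ = ∂G₁/∂z − ∂G₃/∂x = -6*x - z^2 - 3
(∇×G)₃ = ∂G₂/∂x − ∂G₁/∂y = 6*x^2 + 8
∇×G = (6*z, -6*x - z^2 - 3, 6*x^2 + 8)
At (-1, 1, 2): (12, -1, 14).

(12, -1, 14)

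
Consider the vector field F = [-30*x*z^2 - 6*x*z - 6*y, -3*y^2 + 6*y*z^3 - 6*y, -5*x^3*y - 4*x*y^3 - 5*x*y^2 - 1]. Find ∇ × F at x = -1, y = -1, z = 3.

(169, 172, 6)

(∇×F)₁ = ∂F₃/∂y − ∂F₂/∂z = -5*x^3 - 12*x*y^2 - 10*x*y - 18*y*z^2
(∇×F)₂ = ∂F₁/∂z − ∂F₃/∂x = 15*x^2*y - 60*x*z - 6*x + 4*y^3 + 5*y^2
(∇×F)₃ = ∂F₂/∂x − ∂F₁/∂y = 6
∇×F = (-5*x^3 - 12*x*y^2 - 10*x*y - 18*y*z^2, 15*x^2*y - 60*x*z - 6*x + 4*y^3 + 5*y^2, 6)
At (-1, -1, 3): (169, 172, 6).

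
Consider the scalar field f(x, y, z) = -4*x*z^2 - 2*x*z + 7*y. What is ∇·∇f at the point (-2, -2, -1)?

16

∂²f/∂x² = 0
∂²f/∂y² = 0
∂²f/∂z² = -8*x
∇²f = -8*x
At (-2, -2, -1): 16.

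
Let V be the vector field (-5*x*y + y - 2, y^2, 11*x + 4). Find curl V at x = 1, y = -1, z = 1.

(∇×V)₁ = ∂V₃/∂y − ∂V₂/∂z = 0
(∇×V)₂ = ∂V₁/∂z − ∂V₃/∂x = -11
(∇×V)₃ = ∂V₂/∂x − ∂V₁/∂y = 5*x - 1
∇×V = (0, -11, 5*x - 1)
At (1, -1, 1): (0, -11, 4).

(0, -11, 4)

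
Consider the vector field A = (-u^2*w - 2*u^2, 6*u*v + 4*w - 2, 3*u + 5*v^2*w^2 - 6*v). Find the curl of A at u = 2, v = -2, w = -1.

(-30, -7, -12)

(∇×A)₁ = ∂A₃/∂v − ∂A₂/∂w = 10*v*w^2 - 10
(∇×A)₂ = ∂A₁/∂w − ∂A₃/∂u = -u^2 - 3
(∇×A)₃ = ∂A₂/∂u − ∂A₁/∂v = 6*v
∇×A = (10*v*w^2 - 10, -u^2 - 3, 6*v)
At (2, -2, -1): (-30, -7, -12).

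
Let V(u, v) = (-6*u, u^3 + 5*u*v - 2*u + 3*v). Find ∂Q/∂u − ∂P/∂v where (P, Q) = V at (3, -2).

15

∂V₂/∂u = 3*u^2 + 5*v - 2
∂V₁/∂v = 0
Scalar curl = 3*u^2 + 5*v - 2
At (3, -2): 15.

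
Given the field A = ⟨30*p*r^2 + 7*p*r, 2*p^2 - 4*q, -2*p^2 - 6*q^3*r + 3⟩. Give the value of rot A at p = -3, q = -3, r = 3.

(-486, -573, -12)

(∇×A)₁ = ∂A₃/∂q − ∂A₂/∂r = -18*q^2*r
(∇×A)₂ = ∂A₁/∂r − ∂A₃/∂p = 60*p*r + 11*p
(∇×A)₃ = ∂A₂/∂p − ∂A₁/∂q = 4*p
∇×A = (-18*q^2*r, 60*p*r + 11*p, 4*p)
At (-3, -3, 3): (-486, -573, -12).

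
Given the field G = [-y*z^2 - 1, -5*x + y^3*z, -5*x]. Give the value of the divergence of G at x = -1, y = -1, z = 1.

3

∂G₁/∂x = 0
∂G₂/∂y = 3*y^2*z
∂G₃/∂z = 0
∇·G = 3*y^2*z
At (-1, -1, 1): 3.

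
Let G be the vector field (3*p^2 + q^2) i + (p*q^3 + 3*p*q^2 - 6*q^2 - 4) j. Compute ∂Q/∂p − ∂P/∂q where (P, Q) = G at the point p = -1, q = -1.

4

∂G₂/∂p = q^3 + 3*q^2
∂G₁/∂q = 2*q
Scalar curl = q^3 + 3*q^2 - 2*q
At (-1, -1): 4.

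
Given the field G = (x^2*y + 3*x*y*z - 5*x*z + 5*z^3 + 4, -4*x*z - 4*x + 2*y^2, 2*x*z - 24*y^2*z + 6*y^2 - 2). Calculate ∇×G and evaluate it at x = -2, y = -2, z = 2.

(160, 78, -4)

(∇×G)₁ = ∂G₃/∂y − ∂G₂/∂z = 4*x - 48*y*z + 12*y
(∇×G)₂ = ∂G₁/∂z − ∂G₃/∂x = 3*x*y - 5*x + 15*z^2 - 2*z
(∇×G)₃ = ∂G₂/∂x − ∂G₁/∂y = -x^2 - 3*x*z - 4*z - 4
∇×G = (4*x - 48*y*z + 12*y, 3*x*y - 5*x + 15*z^2 - 2*z, -x^2 - 3*x*z - 4*z - 4)
At (-2, -2, 2): (160, 78, -4).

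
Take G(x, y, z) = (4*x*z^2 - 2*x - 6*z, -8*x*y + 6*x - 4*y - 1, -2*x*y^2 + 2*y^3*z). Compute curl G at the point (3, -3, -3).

(-126, -60, 30)

(∇×G)₁ = ∂G₃/∂y − ∂G₂/∂z = -4*x*y + 6*y^2*z
(∇×G)₂ = ∂G₁/∂z − ∂G₃/∂x = 8*x*z + 2*y^2 - 6
(∇×G)₃ = ∂G₂/∂x − ∂G₁/∂y = -8*y + 6
∇×G = (-4*x*y + 6*y^2*z, 8*x*z + 2*y^2 - 6, -8*y + 6)
At (3, -3, -3): (-126, -60, 30).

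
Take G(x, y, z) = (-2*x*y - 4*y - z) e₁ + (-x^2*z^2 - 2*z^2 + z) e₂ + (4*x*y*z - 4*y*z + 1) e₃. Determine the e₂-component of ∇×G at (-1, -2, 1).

7

(∇×G)_2 = ∂G₁/∂z − ∂G₃/∂x
= -1 − (4*y*z)
= -4*y*z - 1
At (-1, -2, 1): 7.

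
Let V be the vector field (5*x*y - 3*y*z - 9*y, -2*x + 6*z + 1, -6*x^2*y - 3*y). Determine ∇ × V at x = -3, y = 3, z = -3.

(∇×V)₁ = ∂V₃/∂y − ∂V₂/∂z = -6*x^2 - 9
(∇×V)₂ = ∂V₁/∂z − ∂V₃/∂x = 12*x*y - 3*y
(∇×V)₃ = ∂V₂/∂x − ∂V₁/∂y = -5*x + 3*z + 7
∇×V = (-6*x^2 - 9, 12*x*y - 3*y, -5*x + 3*z + 7)
At (-3, 3, -3): (-63, -117, 13).

(-63, -117, 13)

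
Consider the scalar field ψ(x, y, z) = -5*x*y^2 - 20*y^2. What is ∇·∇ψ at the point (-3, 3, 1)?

∂²ψ/∂x² = 0
∂²ψ/∂y² = -10*(x + 4)
∂²ψ/∂z² = 0
∇²ψ = -10*x - 40
At (-3, 3, 1): -10.

-10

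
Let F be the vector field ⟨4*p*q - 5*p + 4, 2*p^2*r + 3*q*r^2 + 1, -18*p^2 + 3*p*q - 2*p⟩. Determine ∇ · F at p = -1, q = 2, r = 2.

∂F₁/∂p = 4*q - 5
∂F₂/∂q = 3*r^2
∂F₃/∂r = 0
∇·F = 4*q + 3*r^2 - 5
At (-1, 2, 2): 15.

15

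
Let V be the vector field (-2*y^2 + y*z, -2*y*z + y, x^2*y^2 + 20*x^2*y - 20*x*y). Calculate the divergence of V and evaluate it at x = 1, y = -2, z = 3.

-5

∂V₁/∂x = 0
∂V₂/∂y = -2*z + 1
∂V₃/∂z = 0
∇·V = -2*z + 1
At (1, -2, 3): -5.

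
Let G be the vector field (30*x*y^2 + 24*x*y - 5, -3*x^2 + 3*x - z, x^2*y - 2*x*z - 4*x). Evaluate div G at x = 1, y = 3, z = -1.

340

∂G₁/∂x = 30*y^2 + 24*y
∂G₂/∂y = 0
∂G₃/∂z = -2*x
∇·G = -2*x + 30*y^2 + 24*y
At (1, 3, -1): 340.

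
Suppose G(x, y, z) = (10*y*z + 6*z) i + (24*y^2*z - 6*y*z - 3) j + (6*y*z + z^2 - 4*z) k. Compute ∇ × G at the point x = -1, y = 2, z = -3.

(-102, 26, 30)

(∇×G)₁ = ∂G₃/∂y − ∂G₂/∂z = -24*y^2 + 6*y + 6*z
(∇×G)₂ = ∂G₁/∂z − ∂G₃/∂x = 10*y + 6
(∇×G)₃ = ∂G₂/∂x − ∂G₁/∂y = -10*z
∇×G = (-24*y^2 + 6*y + 6*z, 10*y + 6, -10*z)
At (-1, 2, -3): (-102, 26, 30).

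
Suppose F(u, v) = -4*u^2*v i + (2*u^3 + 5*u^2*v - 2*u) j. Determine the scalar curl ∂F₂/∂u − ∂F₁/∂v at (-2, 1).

∂F₂/∂u = 6*u^2 + 10*u*v - 2
∂F₁/∂v = -4*u^2
Scalar curl = 10*u^2 + 10*u*v - 2
At (-2, 1): 18.

18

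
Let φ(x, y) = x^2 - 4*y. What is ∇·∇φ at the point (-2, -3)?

2

∂²φ/∂x² = 2
∂²φ/∂y² = 0
∇²φ = 2
At (-2, -3): 2.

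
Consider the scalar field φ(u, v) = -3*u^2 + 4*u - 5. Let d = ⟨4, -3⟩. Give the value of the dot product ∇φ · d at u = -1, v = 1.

∂φ/∂u = -6*u + 4
∂φ/∂v = 0
∇φ at (-1, 1) = (10, 0)
∇φ · d = (10)(4) + (0)(-3) = 40

40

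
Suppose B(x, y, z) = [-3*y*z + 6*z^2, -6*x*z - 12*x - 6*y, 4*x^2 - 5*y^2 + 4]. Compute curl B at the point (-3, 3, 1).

(∇×B)₁ = ∂B₃/∂y − ∂B₂/∂z = 6*x - 10*y
(∇×B)₂ = ∂B₁/∂z − ∂B₃/∂x = -8*x - 3*y + 12*z
(∇×B)₃ = ∂B₂/∂x − ∂B₁/∂y = -3*z - 12
∇×B = (6*x - 10*y, -8*x - 3*y + 12*z, -3*z - 12)
At (-3, 3, 1): (-48, 27, -15).

(-48, 27, -15)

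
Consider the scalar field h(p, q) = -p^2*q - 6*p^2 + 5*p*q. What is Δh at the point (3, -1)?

∂²h/∂p² = -2*(q + 6)
∂²h/∂q² = 0
∇²h = -2*q - 12
At (3, -1): -10.

-10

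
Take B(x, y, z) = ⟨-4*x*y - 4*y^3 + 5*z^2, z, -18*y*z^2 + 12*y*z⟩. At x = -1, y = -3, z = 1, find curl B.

(∇×B)₁ = ∂B₃/∂y − ∂B₂/∂z = -18*z^2 + 12*z - 1
(∇×B)₂ = ∂B₁/∂z − ∂B₃/∂x = 10*z
(∇×B)₃ = ∂B₂/∂x − ∂B₁/∂y = 4*x + 12*y^2
∇×B = (-18*z^2 + 12*z - 1, 10*z, 4*x + 12*y^2)
At (-1, -3, 1): (-7, 10, 104).

(-7, 10, 104)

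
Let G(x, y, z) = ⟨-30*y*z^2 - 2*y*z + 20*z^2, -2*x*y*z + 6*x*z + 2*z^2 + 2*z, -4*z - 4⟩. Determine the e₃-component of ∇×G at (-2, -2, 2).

144

(∇×G)_3 = ∂G₂/∂x − ∂G₁/∂y
= -2*y*z + 6*z − (-30*z^2 - 2*z)
= -2*y*z + 30*z^2 + 8*z
At (-2, -2, 2): 144.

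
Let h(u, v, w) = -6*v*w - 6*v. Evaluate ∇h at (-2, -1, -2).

∂h/∂u = 0
∂h/∂v = -6*w - 6
∂h/∂w = -6*v
∇h = (0, -6*w - 6, -6*v)
At (-2, -1, -2): (0, 6, 6).

(0, 6, 6)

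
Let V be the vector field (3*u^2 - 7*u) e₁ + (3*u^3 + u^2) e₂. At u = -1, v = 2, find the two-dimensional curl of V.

7

∂V₂/∂u = 9*u^2 + 2*u
∂V₁/∂v = 0
Scalar curl = 9*u^2 + 2*u
At (-1, 2): 7.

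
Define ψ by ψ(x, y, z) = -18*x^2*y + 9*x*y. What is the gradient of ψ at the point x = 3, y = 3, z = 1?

∂ψ/∂x = -36*x*y + 9*y
∂ψ/∂y = -18*x^2 + 9*x
∂ψ/∂z = 0
∇ψ = (-36*x*y + 9*y, -18*x^2 + 9*x, 0)
At (3, 3, 1): (-297, -135, 0).

(-297, -135, 0)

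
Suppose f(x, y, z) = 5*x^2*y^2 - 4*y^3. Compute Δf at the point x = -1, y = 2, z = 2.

∂²f/∂x² = 10*y^2
∂²f/∂y² = 2*(5*x^2 - 12*y)
∂²f/∂z² = 0
∇²f = 10*x^2 + 10*y^2 - 24*y
At (-1, 2, 2): 2.

2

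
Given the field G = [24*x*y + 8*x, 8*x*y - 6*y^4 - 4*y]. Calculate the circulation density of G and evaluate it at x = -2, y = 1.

56

∂G₂/∂x = 8*y
∂G₁/∂y = 24*x
Scalar curl = -24*x + 8*y
At (-2, 1): 56.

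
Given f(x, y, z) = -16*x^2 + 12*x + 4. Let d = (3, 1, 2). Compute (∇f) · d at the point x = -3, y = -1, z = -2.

324

∂f/∂x = -32*x + 12
∂f/∂y = 0
∂f/∂z = 0
∇f at (-3, -1, -2) = (108, 0, 0)
∇f · d = (108)(3) + (0)(1) + (0)(2) = 324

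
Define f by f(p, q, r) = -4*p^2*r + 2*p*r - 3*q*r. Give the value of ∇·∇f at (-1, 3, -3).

∂²f/∂p² = -8*r
∂²f/∂q² = 0
∂²f/∂r² = 0
∇²f = -8*r
At (-1, 3, -3): 24.

24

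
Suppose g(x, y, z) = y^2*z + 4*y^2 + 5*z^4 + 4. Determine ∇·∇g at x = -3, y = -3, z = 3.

∂²g/∂x² = 0
∂²g/∂y² = 2*(z + 4)
∂²g/∂z² = 60*z^2
∇²g = 60*z^2 + 2*z + 8
At (-3, -3, 3): 554.

554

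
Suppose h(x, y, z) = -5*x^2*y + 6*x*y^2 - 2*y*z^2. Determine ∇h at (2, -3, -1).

(114, -94, -12)

∂h/∂x = -10*x*y + 6*y^2
∂h/∂y = -5*x^2 + 12*x*y - 2*z^2
∂h/∂z = -4*y*z
∇h = (-10*x*y + 6*y^2, -5*x^2 + 12*x*y - 2*z^2, -4*y*z)
At (2, -3, -1): (114, -94, -12).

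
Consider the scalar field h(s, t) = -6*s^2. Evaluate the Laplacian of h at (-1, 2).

-12

∂²h/∂s² = -12
∂²h/∂t² = 0
∇²h = -12
At (-1, 2): -12.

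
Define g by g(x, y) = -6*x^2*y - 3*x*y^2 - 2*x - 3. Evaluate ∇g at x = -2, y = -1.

∂g/∂x = -12*x*y - 3*y^2 - 2
∂g/∂y = -6*x^2 - 6*x*y
∇g = (-12*x*y - 3*y^2 - 2, -6*x^2 - 6*x*y)
At (-2, -1): (-29, -36).

(-29, -36)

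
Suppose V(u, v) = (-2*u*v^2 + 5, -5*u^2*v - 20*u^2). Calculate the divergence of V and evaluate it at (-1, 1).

∂V₁/∂u = -2*v^2
∂V₂/∂v = -5*u^2
∇·V = -5*u^2 - 2*v^2
At (-1, 1): -7.

-7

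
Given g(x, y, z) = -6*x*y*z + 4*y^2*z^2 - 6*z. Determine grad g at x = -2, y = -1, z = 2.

(12, -8, -2)

∂g/∂x = -6*y*z
∂g/∂y = -6*x*z + 8*y*z^2
∂g/∂z = -6*x*y + 8*y^2*z - 6
∇g = (-6*y*z, -6*x*z + 8*y*z^2, -6*x*y + 8*y^2*z - 6)
At (-2, -1, 2): (12, -8, -2).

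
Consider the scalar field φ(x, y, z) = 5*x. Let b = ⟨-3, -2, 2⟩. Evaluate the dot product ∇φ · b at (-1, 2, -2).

∂φ/∂x = 5
∂φ/∂y = 0
∂φ/∂z = 0
∇φ at (-1, 2, -2) = (5, 0, 0)
∇φ · b = (5)(-3) + (0)(-2) + (0)(2) = -15

-15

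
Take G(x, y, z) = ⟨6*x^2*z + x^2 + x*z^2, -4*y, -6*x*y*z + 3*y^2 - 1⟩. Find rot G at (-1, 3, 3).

(36, 54, 0)

(∇×G)₁ = ∂G₃/∂y − ∂G₂/∂z = -6*x*z + 6*y
(∇×G)₂ = ∂G₁/∂z − ∂G₃/∂x = 6*x^2 + 2*x*z + 6*y*z
(∇×G)₃ = ∂G₂/∂x − ∂G₁/∂y = 0
∇×G = (-6*x*z + 6*y, 6*x^2 + 2*x*z + 6*y*z, 0)
At (-1, 3, 3): (36, 54, 0).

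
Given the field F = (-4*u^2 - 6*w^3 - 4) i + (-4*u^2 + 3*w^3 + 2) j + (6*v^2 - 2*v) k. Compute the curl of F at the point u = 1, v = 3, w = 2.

(-2, -72, -8)

(∇×F)₁ = ∂F₃/∂v − ∂F₂/∂w = 12*v - 9*w^2 - 2
(∇×F)₂ = ∂F₁/∂w − ∂F₃/∂u = -18*w^2
(∇×F)₃ = ∂F₂/∂u − ∂F₁/∂v = -8*u
∇×F = (12*v - 9*w^2 - 2, -18*w^2, -8*u)
At (1, 3, 2): (-2, -72, -8).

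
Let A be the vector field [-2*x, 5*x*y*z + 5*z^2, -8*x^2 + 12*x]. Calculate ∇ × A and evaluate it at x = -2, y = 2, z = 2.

(∇×A)₁ = ∂A₃/∂y − ∂A₂/∂z = -5*x*y - 10*z
(∇×A)₂ = ∂A₁/∂z − ∂A₃/∂x = 16*x - 12
(∇×A)₃ = ∂A₂/∂x − ∂A₁/∂y = 5*y*z
∇×A = (-5*x*y - 10*z, 16*x - 12, 5*y*z)
At (-2, 2, 2): (0, -44, 20).

(0, -44, 20)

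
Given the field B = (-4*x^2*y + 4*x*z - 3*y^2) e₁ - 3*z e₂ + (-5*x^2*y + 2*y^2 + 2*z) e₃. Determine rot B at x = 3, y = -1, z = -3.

(-46, -18, 30)

(∇×B)₁ = ∂B₃/∂y − ∂B₂/∂z = -5*x^2 + 4*y + 3
(∇×B)₂ = ∂B₁/∂z − ∂B₃/∂x = 10*x*y + 4*x
(∇×B)₃ = ∂B₂/∂x − ∂B₁/∂y = 4*x^2 + 6*y
∇×B = (-5*x^2 + 4*y + 3, 10*x*y + 4*x, 4*x^2 + 6*y)
At (3, -1, -3): (-46, -18, 30).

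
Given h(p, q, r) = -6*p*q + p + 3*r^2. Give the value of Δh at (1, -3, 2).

∂²h/∂p² = 0
∂²h/∂q² = 0
∂²h/∂r² = 6
∇²h = 6
At (1, -3, 2): 6.

6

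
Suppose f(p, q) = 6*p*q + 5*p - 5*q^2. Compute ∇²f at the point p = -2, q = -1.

∂²f/∂p² = 0
∂²f/∂q² = -10
∇²f = -10
At (-2, -1): -10.

-10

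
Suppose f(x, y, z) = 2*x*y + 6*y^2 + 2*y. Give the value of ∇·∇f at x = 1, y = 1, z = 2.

∂²f/∂x² = 0
∂²f/∂y² = 12
∂²f/∂z² = 0
∇²f = 12
At (1, 1, 2): 12.

12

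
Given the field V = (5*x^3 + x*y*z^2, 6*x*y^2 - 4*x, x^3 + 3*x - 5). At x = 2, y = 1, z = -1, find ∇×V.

(0, -19, 0)

(∇×V)₁ = ∂V₃/∂y − ∂V₂/∂z = 0
(∇×V)₂ = ∂V₁/∂z − ∂V₃/∂x = -3*x^2 + 2*x*y*z - 3
(∇×V)₃ = ∂V₂/∂x − ∂V₁/∂y = -x*z^2 + 6*y^2 - 4
∇×V = (0, -3*x^2 + 2*x*y*z - 3, -x*z^2 + 6*y^2 - 4)
At (2, 1, -1): (0, -19, 0).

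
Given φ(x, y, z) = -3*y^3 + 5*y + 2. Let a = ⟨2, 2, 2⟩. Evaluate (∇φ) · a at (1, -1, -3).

∂φ/∂x = 0
∂φ/∂y = -9*y^2 + 5
∂φ/∂z = 0
∇φ at (1, -1, -3) = (0, -4, 0)
∇φ · a = (0)(2) + (-4)(2) + (0)(2) = -8

-8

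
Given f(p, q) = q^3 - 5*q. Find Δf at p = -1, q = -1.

∂²f/∂p² = 0
∂²f/∂q² = 6*q
∇²f = 6*q
At (-1, -1): -6.

-6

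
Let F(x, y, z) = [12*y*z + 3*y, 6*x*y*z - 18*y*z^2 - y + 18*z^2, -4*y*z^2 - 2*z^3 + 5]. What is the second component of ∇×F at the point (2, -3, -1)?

(∇×F)_2 = ∂F₁/∂z − ∂F₃/∂x
= 12*y − (0)
= 12*y
At (2, -3, -1): -36.

-36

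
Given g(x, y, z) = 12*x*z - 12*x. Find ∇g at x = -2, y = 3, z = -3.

∂g/∂x = 12*z - 12
∂g/∂y = 0
∂g/∂z = 12*x
∇g = (12*z - 12, 0, 12*x)
At (-2, 3, -3): (-48, 0, -24).

(-48, 0, -24)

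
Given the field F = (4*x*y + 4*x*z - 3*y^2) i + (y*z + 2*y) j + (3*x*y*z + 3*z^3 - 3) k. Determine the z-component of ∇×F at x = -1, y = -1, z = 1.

(∇×F)_3 = ∂F₂/∂x − ∂F₁/∂y
= 0 − (4*x - 6*y)
= -4*x + 6*y
At (-1, -1, 1): -2.

-2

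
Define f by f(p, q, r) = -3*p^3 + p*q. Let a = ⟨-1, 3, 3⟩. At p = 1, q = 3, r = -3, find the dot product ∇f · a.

∂f/∂p = -9*p^2 + q
∂f/∂q = p
∂f/∂r = 0
∇f at (1, 3, -3) = (-6, 1, 0)
∇f · a = (-6)(-1) + (1)(3) + (0)(3) = 9

9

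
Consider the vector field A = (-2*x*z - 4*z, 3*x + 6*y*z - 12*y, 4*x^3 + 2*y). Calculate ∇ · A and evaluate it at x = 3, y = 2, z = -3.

∂A₁/∂x = -2*z
∂A₂/∂y = 6*z - 12
∂A₃/∂z = 0
∇·A = 4*z - 12
At (3, 2, -3): -24.

-24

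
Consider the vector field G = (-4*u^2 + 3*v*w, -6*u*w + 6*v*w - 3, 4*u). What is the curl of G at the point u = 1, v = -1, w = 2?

(12, -7, -18)

(∇×G)₁ = ∂G₃/∂v − ∂G₂/∂w = 6*u - 6*v
(∇×G)₂ = ∂G₁/∂w − ∂G₃/∂u = 3*v - 4
(∇×G)₃ = ∂G₂/∂u − ∂G₁/∂v = -9*w
∇×G = (6*u - 6*v, 3*v - 4, -9*w)
At (1, -1, 2): (12, -7, -18).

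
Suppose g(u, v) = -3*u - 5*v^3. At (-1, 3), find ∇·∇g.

∂²g/∂u² = 0
∂²g/∂v² = -30*v
∇²g = -30*v
At (-1, 3): -90.

-90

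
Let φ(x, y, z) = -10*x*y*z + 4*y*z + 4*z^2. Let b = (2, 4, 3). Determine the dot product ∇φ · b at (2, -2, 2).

∂φ/∂x = -10*y*z
∂φ/∂y = -10*x*z + 4*z
∂φ/∂z = -10*x*y + 4*y + 8*z
∇φ at (2, -2, 2) = (40, -32, 48)
∇φ · b = (40)(2) + (-32)(4) + (48)(3) = 96

96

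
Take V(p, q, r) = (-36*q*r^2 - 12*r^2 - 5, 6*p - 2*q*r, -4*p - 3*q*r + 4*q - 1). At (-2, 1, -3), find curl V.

(∇×V)₁ = ∂V₃/∂q − ∂V₂/∂r = 2*q - 3*r + 4
(∇×V)₂ = ∂V₁/∂r − ∂V₃/∂p = -72*q*r - 24*r + 4
(∇×V)₃ = ∂V₂/∂p − ∂V₁/∂q = 36*r^2 + 6
∇×V = (2*q - 3*r + 4, -72*q*r - 24*r + 4, 36*r^2 + 6)
At (-2, 1, -3): (15, 292, 330).

(15, 292, 330)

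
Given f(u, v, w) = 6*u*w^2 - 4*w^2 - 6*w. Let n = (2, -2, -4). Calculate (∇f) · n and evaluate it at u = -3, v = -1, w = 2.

∂f/∂u = 6*w^2
∂f/∂v = 0
∂f/∂w = 12*u*w - 8*w - 6
∇f at (-3, -1, 2) = (24, 0, -94)
∇f · n = (24)(2) + (0)(-2) + (-94)(-4) = 424

424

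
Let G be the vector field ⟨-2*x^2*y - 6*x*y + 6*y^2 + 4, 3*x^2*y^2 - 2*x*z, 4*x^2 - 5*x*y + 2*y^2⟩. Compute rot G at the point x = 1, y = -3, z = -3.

(-15, -23, 104)

(∇×G)₁ = ∂G₃/∂y − ∂G₂/∂z = -3*x + 4*y
(∇×G)₂ = ∂G₁/∂z − ∂G₃/∂x = -8*x + 5*y
(∇×G)₃ = ∂G₂/∂x − ∂G₁/∂y = 2*x^2 + 6*x*y^2 + 6*x - 12*y - 2*z
∇×G = (-3*x + 4*y, -8*x + 5*y, 2*x^2 + 6*x*y^2 + 6*x - 12*y - 2*z)
At (1, -3, -3): (-15, -23, 104).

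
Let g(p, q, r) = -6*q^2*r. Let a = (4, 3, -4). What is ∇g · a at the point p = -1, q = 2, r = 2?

∂g/∂p = 0
∂g/∂q = -12*q*r
∂g/∂r = -6*q^2
∇g at (-1, 2, 2) = (0, -48, -24)
∇g · a = (0)(4) + (-48)(3) + (-24)(-4) = -48

-48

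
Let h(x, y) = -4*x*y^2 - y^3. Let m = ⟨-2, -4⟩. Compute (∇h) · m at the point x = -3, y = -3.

468

∂h/∂x = -4*y^2
∂h/∂y = -8*x*y - 3*y^2
∇h at (-3, -3) = (-36, -99)
∇h · m = (-36)(-2) + (-99)(-4) = 468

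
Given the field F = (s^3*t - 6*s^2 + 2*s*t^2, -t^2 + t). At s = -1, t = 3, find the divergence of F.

∂F₁/∂s = 3*s^2*t - 12*s + 2*t^2
∂F₂/∂t = -2*t + 1
∇·F = 3*s^2*t - 12*s + 2*t^2 - 2*t + 1
At (-1, 3): 34.

34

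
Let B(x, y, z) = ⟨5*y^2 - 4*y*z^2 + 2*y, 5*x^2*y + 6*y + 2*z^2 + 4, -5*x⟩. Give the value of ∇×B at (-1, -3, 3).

(∇×B)₁ = ∂B₃/∂y − ∂B₂/∂z = -4*z
(∇×B)₂ = ∂B₁/∂z − ∂B₃/∂x = -8*y*z + 5
(∇×B)₃ = ∂B₂/∂x − ∂B₁/∂y = 10*x*y - 10*y + 4*z^2 - 2
∇×B = (-4*z, -8*y*z + 5, 10*x*y - 10*y + 4*z^2 - 2)
At (-1, -3, 3): (-12, 77, 94).

(-12, 77, 94)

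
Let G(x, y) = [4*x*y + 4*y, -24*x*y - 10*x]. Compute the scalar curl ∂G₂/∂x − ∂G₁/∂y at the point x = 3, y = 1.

-50

∂G₂/∂x = -24*y - 10
∂G₁/∂y = 4*x + 4
Scalar curl = -4*x - 24*y - 14
At (3, 1): -50.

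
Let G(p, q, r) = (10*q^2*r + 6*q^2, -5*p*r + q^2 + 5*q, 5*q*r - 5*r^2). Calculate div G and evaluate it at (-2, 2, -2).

∂G₁/∂p = 0
∂G₂/∂q = 2*q + 5
∂G₃/∂r = 5*q - 10*r
∇·G = 7*q - 10*r + 5
At (-2, 2, -2): 39.

39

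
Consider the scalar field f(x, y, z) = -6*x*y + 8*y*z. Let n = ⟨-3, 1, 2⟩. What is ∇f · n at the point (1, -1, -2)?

-56

∂f/∂x = -6*y
∂f/∂y = -6*x + 8*z
∂f/∂z = 8*y
∇f at (1, -1, -2) = (6, -22, -8)
∇f · n = (6)(-3) + (-22)(1) + (-8)(2) = -56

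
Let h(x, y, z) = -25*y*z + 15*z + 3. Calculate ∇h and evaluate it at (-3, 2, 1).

∂h/∂x = 0
∂h/∂y = -25*z
∂h/∂z = -25*y + 15
∇h = (0, -25*z, -25*y + 15)
At (-3, 2, 1): (0, -25, -35).

(0, -25, -35)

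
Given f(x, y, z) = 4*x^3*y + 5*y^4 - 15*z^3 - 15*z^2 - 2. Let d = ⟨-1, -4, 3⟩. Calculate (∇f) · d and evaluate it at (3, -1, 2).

-964

∂f/∂x = 12*x^2*y
∂f/∂y = 4*x^3 + 20*y^3
∂f/∂z = -45*z^2 - 30*z
∇f at (3, -1, 2) = (-108, 88, -240)
∇f · d = (-108)(-1) + (88)(-4) + (-240)(3) = -964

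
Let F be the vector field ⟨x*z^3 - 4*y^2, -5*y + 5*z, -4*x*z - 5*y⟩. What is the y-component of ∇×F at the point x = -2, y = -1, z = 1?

(∇×F)_2 = ∂F₁/∂z − ∂F₃/∂x
= 3*x*z^2 − (-4*z)
= 3*x*z^2 + 4*z
At (-2, -1, 1): -2.

-2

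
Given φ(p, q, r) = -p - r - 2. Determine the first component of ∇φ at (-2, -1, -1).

(∇φ)_1 = ∂φ/∂p = -1
At (-2, -1, -1): -1.

-1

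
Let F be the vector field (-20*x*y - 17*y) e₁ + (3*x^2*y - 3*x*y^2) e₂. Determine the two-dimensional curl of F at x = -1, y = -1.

∂F₂/∂x = 6*x*y - 3*y^2
∂F₁/∂y = -20*x - 17
Scalar curl = 6*x*y + 20*x - 3*y^2 + 17
At (-1, -1): 0.

0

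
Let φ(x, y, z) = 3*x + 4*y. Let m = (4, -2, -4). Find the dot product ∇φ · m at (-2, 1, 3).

4

∂φ/∂x = 3
∂φ/∂y = 4
∂φ/∂z = 0
∇φ at (-2, 1, 3) = (3, 4, 0)
∇φ · m = (3)(4) + (4)(-2) + (0)(-4) = 4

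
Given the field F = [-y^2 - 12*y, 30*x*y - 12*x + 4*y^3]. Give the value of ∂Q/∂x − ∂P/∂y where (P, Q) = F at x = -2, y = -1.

-32

∂F₂/∂x = 30*y - 12
∂F₁/∂y = -2*y - 12
Scalar curl = 32*y
At (-2, -1): -32.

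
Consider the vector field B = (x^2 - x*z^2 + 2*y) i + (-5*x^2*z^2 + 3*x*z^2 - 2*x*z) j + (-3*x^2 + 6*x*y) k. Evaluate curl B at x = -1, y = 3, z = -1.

(-24, -26, 13)

(∇×B)₁ = ∂B₃/∂y − ∂B₂/∂z = 10*x^2*z - 6*x*z + 8*x
(∇×B)₂ = ∂B₁/∂z − ∂B₃/∂x = -2*x*z + 6*x - 6*y
(∇×B)₃ = ∂B₂/∂x − ∂B₁/∂y = -10*x*z^2 + 3*z^2 - 2*z - 2
∇×B = (10*x^2*z - 6*x*z + 8*x, -2*x*z + 6*x - 6*y, -10*x*z^2 + 3*z^2 - 2*z - 2)
At (-1, 3, -1): (-24, -26, 13).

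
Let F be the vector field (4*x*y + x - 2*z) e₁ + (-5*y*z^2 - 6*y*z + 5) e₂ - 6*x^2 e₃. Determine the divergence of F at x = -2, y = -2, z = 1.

∂F₁/∂x = 4*y + 1
∂F₂/∂y = -5*z^2 - 6*z
∂F₃/∂z = 0
∇·F = 4*y - 5*z^2 - 6*z + 1
At (-2, -2, 1): -18.

-18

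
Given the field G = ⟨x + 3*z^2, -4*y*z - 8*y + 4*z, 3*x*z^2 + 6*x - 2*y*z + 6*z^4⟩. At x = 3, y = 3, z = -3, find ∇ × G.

(∇×G)₁ = ∂G₃/∂y − ∂G₂/∂z = 4*y - 2*z - 4
(∇×G)₂ = ∂G₁/∂z − ∂G₃/∂x = -3*z^2 + 6*z - 6
(∇×G)₃ = ∂G₂/∂x − ∂G₁/∂y = 0
∇×G = (4*y - 2*z - 4, -3*z^2 + 6*z - 6, 0)
At (3, 3, -3): (14, -51, 0).

(14, -51, 0)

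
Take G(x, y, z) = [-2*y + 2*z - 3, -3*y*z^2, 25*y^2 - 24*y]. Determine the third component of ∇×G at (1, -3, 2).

(∇×G)_3 = ∂G₂/∂x − ∂G₁/∂y
= 0 − (-2)
= 2
At (1, -3, 2): 2.

2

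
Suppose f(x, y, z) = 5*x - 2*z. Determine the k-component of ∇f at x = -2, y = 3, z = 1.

(∇f)_3 = ∂f/∂z = -2
At (-2, 3, 1): -2.

-2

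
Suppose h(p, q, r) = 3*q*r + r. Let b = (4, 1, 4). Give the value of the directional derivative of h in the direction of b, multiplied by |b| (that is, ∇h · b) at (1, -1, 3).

∂h/∂p = 0
∂h/∂q = 3*r
∂h/∂r = 3*q + 1
∇h at (1, -1, 3) = (0, 9, -2)
∇h · b = (0)(4) + (9)(1) + (-2)(4) = 1

1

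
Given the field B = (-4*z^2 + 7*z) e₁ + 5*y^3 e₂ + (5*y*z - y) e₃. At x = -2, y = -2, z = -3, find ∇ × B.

(-16, 31, 0)

(∇×B)₁ = ∂B₃/∂y − ∂B₂/∂z = 5*z - 1
(∇×B)₂ = ∂B₁/∂z − ∂B₃/∂x = -8*z + 7
(∇×B)₃ = ∂B₂/∂x − ∂B₁/∂y = 0
∇×B = (5*z - 1, -8*z + 7, 0)
At (-2, -2, -3): (-16, 31, 0).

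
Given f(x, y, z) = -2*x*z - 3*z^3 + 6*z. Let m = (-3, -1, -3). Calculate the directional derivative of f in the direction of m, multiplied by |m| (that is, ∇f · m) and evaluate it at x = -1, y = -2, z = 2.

∂f/∂x = -2*z
∂f/∂y = 0
∂f/∂z = -2*x - 9*z^2 + 6
∇f at (-1, -2, 2) = (-4, 0, -28)
∇f · m = (-4)(-3) + (0)(-1) + (-28)(-3) = 96

96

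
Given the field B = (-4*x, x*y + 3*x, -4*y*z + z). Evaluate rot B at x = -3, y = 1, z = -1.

(4, 0, 4)

(∇×B)₁ = ∂B₃/∂y − ∂B₂/∂z = -4*z
(∇×B)₂ = ∂B₁/∂z − ∂B₃/∂x = 0
(∇×B)₃ = ∂B₂/∂x − ∂B₁/∂y = y + 3
∇×B = (-4*z, 0, y + 3)
At (-3, 1, -1): (4, 0, 4).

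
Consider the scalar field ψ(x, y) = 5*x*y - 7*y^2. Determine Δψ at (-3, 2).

-14

∂²ψ/∂x² = 0
∂²ψ/∂y² = -14
∇²ψ = -14
At (-3, 2): -14.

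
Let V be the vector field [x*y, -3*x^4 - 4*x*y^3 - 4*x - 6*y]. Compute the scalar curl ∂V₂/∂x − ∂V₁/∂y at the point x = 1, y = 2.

-49

∂V₂/∂x = -12*x^3 - 4*y^3 - 4
∂V₁/∂y = x
Scalar curl = -12*x^3 - x - 4*y^3 - 4
At (1, 2): -49.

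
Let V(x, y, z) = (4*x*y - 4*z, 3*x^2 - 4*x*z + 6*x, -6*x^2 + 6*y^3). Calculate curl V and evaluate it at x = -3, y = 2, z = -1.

(∇×V)₁ = ∂V₃/∂y − ∂V₂/∂z = 4*x + 18*y^2
(∇×V)₂ = ∂V₁/∂z − ∂V₃/∂x = 12*x - 4
(∇×V)₃ = ∂V₂/∂x − ∂V₁/∂y = 2*x - 4*z + 6
∇×V = (4*x + 18*y^2, 12*x - 4, 2*x - 4*z + 6)
At (-3, 2, -1): (60, -40, 4).

(60, -40, 4)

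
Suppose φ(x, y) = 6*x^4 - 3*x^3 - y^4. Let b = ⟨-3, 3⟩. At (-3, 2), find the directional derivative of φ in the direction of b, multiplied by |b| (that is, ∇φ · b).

2091

∂φ/∂x = 24*x^3 - 9*x^2
∂φ/∂y = -4*y^3
∇φ at (-3, 2) = (-729, -32)
∇φ · b = (-729)(-3) + (-32)(3) = 2091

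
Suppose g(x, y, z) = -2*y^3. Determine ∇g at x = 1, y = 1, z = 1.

(0, -6, 0)

∂g/∂x = 0
∂g/∂y = -6*y^2
∂g/∂z = 0
∇g = (0, -6*y^2, 0)
At (1, 1, 1): (0, -6, 0).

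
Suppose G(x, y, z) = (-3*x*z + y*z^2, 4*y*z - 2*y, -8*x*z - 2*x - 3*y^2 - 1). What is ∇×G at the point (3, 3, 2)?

(∇×G)₁ = ∂G₃/∂y − ∂G₂/∂z = -10*y
(∇×G)₂ = ∂G₁/∂z − ∂G₃/∂x = -3*x + 2*y*z + 8*z + 2
(∇×G)₃ = ∂G₂/∂x − ∂G₁/∂y = -z^2
∇×G = (-10*y, -3*x + 2*y*z + 8*z + 2, -z^2)
At (3, 3, 2): (-30, 21, -4).

(-30, 21, -4)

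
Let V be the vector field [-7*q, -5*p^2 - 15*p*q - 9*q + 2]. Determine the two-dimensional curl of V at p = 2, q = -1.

∂V₂/∂p = -10*p - 15*q
∂V₁/∂q = -7
Scalar curl = -10*p - 15*q + 7
At (2, -1): 2.

2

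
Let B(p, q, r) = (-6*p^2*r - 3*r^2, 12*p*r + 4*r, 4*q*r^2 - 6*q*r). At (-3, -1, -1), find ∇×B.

(42, -48, -12)

(∇×B)₁ = ∂B₃/∂q − ∂B₂/∂r = -12*p + 4*r^2 - 6*r - 4
(∇×B)₂ = ∂B₁/∂r − ∂B₃/∂p = -6*p^2 - 6*r
(∇×B)₃ = ∂B₂/∂p − ∂B₁/∂q = 12*r
∇×B = (-12*p + 4*r^2 - 6*r - 4, -6*p^2 - 6*r, 12*r)
At (-3, -1, -1): (42, -48, -12).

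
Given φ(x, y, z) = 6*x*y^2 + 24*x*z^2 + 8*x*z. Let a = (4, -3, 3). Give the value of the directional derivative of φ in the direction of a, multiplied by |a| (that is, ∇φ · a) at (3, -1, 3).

2460

∂φ/∂x = 6*y^2 + 24*z^2 + 8*z
∂φ/∂y = 12*x*y
∂φ/∂z = 48*x*z + 8*x
∇φ at (3, -1, 3) = (246, -36, 456)
∇φ · a = (246)(4) + (-36)(-3) + (456)(3) = 2460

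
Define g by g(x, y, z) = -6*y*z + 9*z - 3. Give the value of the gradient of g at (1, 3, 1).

∂g/∂x = 0
∂g/∂y = -6*z
∂g/∂z = -6*y + 9
∇g = (0, -6*z, -6*y + 9)
At (1, 3, 1): (0, -6, -9).

(0, -6, -9)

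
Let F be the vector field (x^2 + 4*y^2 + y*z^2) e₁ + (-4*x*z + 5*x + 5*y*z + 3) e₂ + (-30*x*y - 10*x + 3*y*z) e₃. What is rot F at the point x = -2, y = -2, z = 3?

(∇×F)₁ = ∂F₃/∂y − ∂F₂/∂z = -26*x - 5*y + 3*z
(∇×F)₂ = ∂F₁/∂z − ∂F₃/∂x = 2*y*z + 30*y + 10
(∇×F)₃ = ∂F₂/∂x − ∂F₁/∂y = -8*y - z^2 - 4*z + 5
∇×F = (-26*x - 5*y + 3*z, 2*y*z + 30*y + 10, -8*y - z^2 - 4*z + 5)
At (-2, -2, 3): (71, -62, 0).

(71, -62, 0)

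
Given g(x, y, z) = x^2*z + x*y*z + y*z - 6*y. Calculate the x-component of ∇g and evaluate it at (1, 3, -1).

(∇g)_1 = ∂g/∂x = 2*x*z + y*z
At (1, 3, -1): -5.

-5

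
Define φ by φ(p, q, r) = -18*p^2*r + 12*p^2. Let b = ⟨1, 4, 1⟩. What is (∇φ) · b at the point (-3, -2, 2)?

-18

∂φ/∂p = -36*p*r + 24*p
∂φ/∂q = 0
∂φ/∂r = -18*p^2
∇φ at (-3, -2, 2) = (144, 0, -162)
∇φ · b = (144)(1) + (0)(4) + (-162)(1) = -18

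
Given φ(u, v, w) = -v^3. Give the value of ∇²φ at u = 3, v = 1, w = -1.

-6

∂²φ/∂u² = 0
∂²φ/∂v² = -6*v
∂²φ/∂w² = 0
∇²φ = -6*v
At (3, 1, -1): -6.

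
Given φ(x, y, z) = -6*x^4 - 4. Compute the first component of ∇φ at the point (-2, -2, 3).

192

(∇φ)_1 = ∂φ/∂x = -24*x^3
At (-2, -2, 3): 192.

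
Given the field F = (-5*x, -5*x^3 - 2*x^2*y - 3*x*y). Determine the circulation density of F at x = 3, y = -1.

-120

∂F₂/∂x = -15*x^2 - 4*x*y - 3*y
∂F₁/∂y = 0
Scalar curl = -15*x^2 - 4*x*y - 3*y
At (3, -1): -120.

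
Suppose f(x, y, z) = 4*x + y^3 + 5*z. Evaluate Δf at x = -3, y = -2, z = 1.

∂²f/∂x² = 0
∂²f/∂y² = 6*y
∂²f/∂z² = 0
∇²f = 6*y
At (-3, -2, 1): -12.

-12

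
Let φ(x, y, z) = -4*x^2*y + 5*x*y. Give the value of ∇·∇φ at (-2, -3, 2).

24

∂²φ/∂x² = -8*y
∂²φ/∂y² = 0
∂²φ/∂z² = 0
∇²φ = -8*y
At (-2, -3, 2): 24.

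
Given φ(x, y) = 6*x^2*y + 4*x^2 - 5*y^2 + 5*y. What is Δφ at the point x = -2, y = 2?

22

∂²φ/∂x² = 4*(3*y + 2)
∂²φ/∂y² = -10
∇²φ = 12*y - 2
At (-2, 2): 22.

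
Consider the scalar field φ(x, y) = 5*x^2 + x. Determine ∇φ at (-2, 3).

(-19, 0)

∂φ/∂x = 10*x + 1
∂φ/∂y = 0
∇φ = (10*x + 1, 0)
At (-2, 3): (-19, 0).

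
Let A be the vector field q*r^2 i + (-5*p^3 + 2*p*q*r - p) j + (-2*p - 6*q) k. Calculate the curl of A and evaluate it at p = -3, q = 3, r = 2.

(12, 14, -128)

(∇×A)₁ = ∂A₃/∂q − ∂A₂/∂r = -2*p*q - 6
(∇×A)₂ = ∂A₁/∂r − ∂A₃/∂p = 2*q*r + 2
(∇×A)₃ = ∂A₂/∂p − ∂A₁/∂q = -15*p^2 + 2*q*r - r^2 - 1
∇×A = (-2*p*q - 6, 2*q*r + 2, -15*p^2 + 2*q*r - r^2 - 1)
At (-3, 3, 2): (12, 14, -128).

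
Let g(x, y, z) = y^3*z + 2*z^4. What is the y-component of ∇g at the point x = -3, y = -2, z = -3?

-36

(∇g)_2 = ∂g/∂y = 3*y^2*z
At (-3, -2, -3): -36.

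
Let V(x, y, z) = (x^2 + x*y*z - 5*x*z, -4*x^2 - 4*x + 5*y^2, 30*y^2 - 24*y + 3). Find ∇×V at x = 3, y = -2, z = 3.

(∇×V)₁ = ∂V₃/∂y − ∂V₂/∂z = 60*y - 24
(∇×V)₂ = ∂V₁/∂z − ∂V₃/∂x = x*y - 5*x
(∇×V)₃ = ∂V₂/∂x − ∂V₁/∂y = -x*z - 8*x - 4
∇×V = (60*y - 24, x*y - 5*x, -x*z - 8*x - 4)
At (3, -2, 3): (-144, -21, -37).

(-144, -21, -37)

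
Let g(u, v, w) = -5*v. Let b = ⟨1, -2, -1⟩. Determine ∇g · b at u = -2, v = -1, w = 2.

∂g/∂u = 0
∂g/∂v = -5
∂g/∂w = 0
∇g at (-2, -1, 2) = (0, -5, 0)
∇g · b = (0)(1) + (-5)(-2) + (0)(-1) = 10

10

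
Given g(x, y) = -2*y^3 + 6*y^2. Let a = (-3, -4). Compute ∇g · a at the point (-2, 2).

0

∂g/∂x = 0
∂g/∂y = -6*y^2 + 12*y
∇g at (-2, 2) = (0, 0)
∇g · a = (0)(-3) + (0)(-4) = 0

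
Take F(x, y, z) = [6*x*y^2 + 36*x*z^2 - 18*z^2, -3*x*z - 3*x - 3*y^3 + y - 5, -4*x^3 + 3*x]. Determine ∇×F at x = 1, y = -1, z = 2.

(∇×F)₁ = ∂F₃/∂y − ∂F₂/∂z = 3*x
(∇×F)₂ = ∂F₁/∂z − ∂F₃/∂x = 12*x^2 + 72*x*z - 36*z - 3
(∇×F)₃ = ∂F₂/∂x − ∂F₁/∂y = -12*x*y - 3*z - 3
∇×F = (3*x, 12*x^2 + 72*x*z - 36*z - 3, -12*x*y - 3*z - 3)
At (1, -1, 2): (3, 81, 3).

(3, 81, 3)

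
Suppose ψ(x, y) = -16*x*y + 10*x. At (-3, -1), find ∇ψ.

∂ψ/∂x = -16*y + 10
∂ψ/∂y = -16*x
∇ψ = (-16*y + 10, -16*x)
At (-3, -1): (26, 48).

(26, 48)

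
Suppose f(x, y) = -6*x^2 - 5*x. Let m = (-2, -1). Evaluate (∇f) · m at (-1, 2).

-14

∂f/∂x = -12*x - 5
∂f/∂y = 0
∇f at (-1, 2) = (7, 0)
∇f · m = (7)(-2) + (0)(-1) = -14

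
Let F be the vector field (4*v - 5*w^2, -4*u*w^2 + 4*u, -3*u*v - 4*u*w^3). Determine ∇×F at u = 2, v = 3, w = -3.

(∇×F)₁ = ∂F₃/∂v − ∂F₂/∂w = 8*u*w - 3*u
(∇×F)₂ = ∂F₁/∂w − ∂F₃/∂u = 3*v + 4*w^3 - 10*w
(∇×F)₃ = ∂F₂/∂u − ∂F₁/∂v = -4*w^2
∇×F = (8*u*w - 3*u, 3*v + 4*w^3 - 10*w, -4*w^2)
At (2, 3, -3): (-54, -69, -36).

(-54, -69, -36)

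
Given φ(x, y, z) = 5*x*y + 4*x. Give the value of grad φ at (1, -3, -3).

∂φ/∂x = 5*y + 4
∂φ/∂y = 5*x
∂φ/∂z = 0
∇φ = (5*y + 4, 5*x, 0)
At (1, -3, -3): (-11, 5, 0).

(-11, 5, 0)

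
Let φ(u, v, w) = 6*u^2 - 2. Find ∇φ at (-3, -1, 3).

(-36, 0, 0)

∂φ/∂u = 12*u
∂φ/∂v = 0
∂φ/∂w = 0
∇φ = (12*u, 0, 0)
At (-3, -1, 3): (-36, 0, 0).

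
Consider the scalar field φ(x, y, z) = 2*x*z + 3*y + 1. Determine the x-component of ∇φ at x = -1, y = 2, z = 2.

4

(∇φ)_1 = ∂φ/∂x = 2*z
At (-1, 2, 2): 4.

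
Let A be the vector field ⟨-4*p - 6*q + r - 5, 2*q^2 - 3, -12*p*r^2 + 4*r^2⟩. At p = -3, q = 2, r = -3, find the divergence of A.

∂A₁/∂p = -4
∂A₂/∂q = 4*q
∂A₃/∂r = -24*p*r + 8*r
∇·A = -24*p*r + 4*q + 8*r - 4
At (-3, 2, -3): -236.

-236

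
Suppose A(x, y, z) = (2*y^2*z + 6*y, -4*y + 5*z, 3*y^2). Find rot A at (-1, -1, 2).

(-11, 2, 2)

(∇×A)₁ = ∂A₃/∂y − ∂A₂/∂z = 6*y - 5
(∇×A)₂ = ∂A₁/∂z − ∂A₃/∂x = 2*y^2
(∇×A)₃ = ∂A₂/∂x − ∂A₁/∂y = -4*y*z - 6
∇×A = (6*y - 5, 2*y^2, -4*y*z - 6)
At (-1, -1, 2): (-11, 2, 2).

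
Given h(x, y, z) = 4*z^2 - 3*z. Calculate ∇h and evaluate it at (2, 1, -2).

(0, 0, -19)

∂h/∂x = 0
∂h/∂y = 0
∂h/∂z = 8*z - 3
∇h = (0, 0, 8*z - 3)
At (2, 1, -2): (0, 0, -19).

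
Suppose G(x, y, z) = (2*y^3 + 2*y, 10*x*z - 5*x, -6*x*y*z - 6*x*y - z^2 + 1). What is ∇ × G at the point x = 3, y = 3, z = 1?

(-66, 36, -51)

(∇×G)₁ = ∂G₃/∂y − ∂G₂/∂z = -6*x*z - 16*x
(∇×G)₂ = ∂G₁/∂z − ∂G₃/∂x = 6*y*z + 6*y
(∇×G)₃ = ∂G₂/∂x − ∂G₁/∂y = -6*y^2 + 10*z - 7
∇×G = (-6*x*z - 16*x, 6*y*z + 6*y, -6*y^2 + 10*z - 7)
At (3, 3, 1): (-66, 36, -51).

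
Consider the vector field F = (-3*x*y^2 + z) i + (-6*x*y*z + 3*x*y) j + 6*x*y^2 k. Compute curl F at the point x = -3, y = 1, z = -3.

(∇×F)₁ = ∂F₃/∂y − ∂F₂/∂z = 18*x*y
(∇×F)₂ = ∂F₁/∂z − ∂F₃/∂x = -6*y^2 + 1
(∇×F)₃ = ∂F₂/∂x − ∂F₁/∂y = 6*x*y - 6*y*z + 3*y
∇×F = (18*x*y, -6*y^2 + 1, 6*x*y - 6*y*z + 3*y)
At (-3, 1, -3): (-54, -5, 3).

(-54, -5, 3)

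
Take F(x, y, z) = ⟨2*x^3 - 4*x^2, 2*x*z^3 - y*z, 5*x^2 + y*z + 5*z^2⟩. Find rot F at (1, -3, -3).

(∇×F)₁ = ∂F₃/∂y − ∂F₂/∂z = -6*x*z^2 + y + z
(∇×F)₂ = ∂F₁/∂z − ∂F₃/∂x = -10*x
(∇×F)₃ = ∂F₂/∂x − ∂F₁/∂y = 2*z^3
∇×F = (-6*x*z^2 + y + z, -10*x, 2*z^3)
At (1, -3, -3): (-60, -10, -54).

(-60, -10, -54)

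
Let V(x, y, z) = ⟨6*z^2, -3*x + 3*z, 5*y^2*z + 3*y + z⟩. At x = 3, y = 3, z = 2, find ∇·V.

∂V₁/∂x = 0
∂V₂/∂y = 0
∂V₃/∂z = 5*y^2 + 1
∇·V = 5*y^2 + 1
At (3, 3, 2): 46.

46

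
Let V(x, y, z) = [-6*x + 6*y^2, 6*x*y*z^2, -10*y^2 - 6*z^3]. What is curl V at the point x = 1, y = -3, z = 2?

(∇×V)₁ = ∂V₃/∂y − ∂V₂/∂z = -12*x*y*z - 20*y
(∇×V)₂ = ∂V₁/∂z − ∂V₃/∂x = 0
(∇×V)₃ = ∂V₂/∂x − ∂V₁/∂y = 6*y*z^2 - 12*y
∇×V = (-12*x*y*z - 20*y, 0, 6*y*z^2 - 12*y)
At (1, -3, 2): (132, 0, -36).

(132, 0, -36)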